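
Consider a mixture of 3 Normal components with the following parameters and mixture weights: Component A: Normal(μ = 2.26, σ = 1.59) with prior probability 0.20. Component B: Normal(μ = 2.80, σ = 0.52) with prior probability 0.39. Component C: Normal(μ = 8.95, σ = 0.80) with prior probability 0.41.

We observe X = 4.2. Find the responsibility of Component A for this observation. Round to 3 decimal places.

By Bayes' theorem, P(k | x) = P(Z=k) f_k(x) / Σ_j P(Z=j) f_j(x).
Normal densities:
  L_A = (1/(1.59·√(2π)))·exp(−(4.2−2.26)²/(2·1.59²)) = 0.250907·exp(-0.74435) = 0.119191
  L_B = (1/(0.52·√(2π)))·exp(−(4.2−2.80)²/(2·0.52²)) = 0.767197·exp(-3.62426) = 0.0204602
  L_C = (1/(0.80·√(2π)))·exp(−(4.2−8.95)²/(2·0.80²)) = 0.498678·exp(-17.62695) = 1.10289e-08
Prior × likelihood for each component:
  P(Z=A)·L_A = 0.20 × 0.119191 = 0.0238382
  P(Z=B)·L_B = 0.39 × 0.0204602 = 0.00797949
  P(Z=C)·L_C = 0.41 × 1.10289e-08 = 4.52184e-09
Normaliser: 0.0238382 + 0.00797949 + 4.52184e-09 = 0.0318177
P(Component A | x) = 0.0238382 / 0.0318177 ≈ 0.749

0.749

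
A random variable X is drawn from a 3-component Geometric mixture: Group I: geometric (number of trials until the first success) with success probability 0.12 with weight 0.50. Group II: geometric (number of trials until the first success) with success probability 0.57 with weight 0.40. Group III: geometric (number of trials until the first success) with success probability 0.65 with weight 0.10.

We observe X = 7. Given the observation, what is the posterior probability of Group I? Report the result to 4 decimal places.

The responsibility of component k is π_k f_k(x) divided by Σ_j π_j f_j(x).
Evaluate each component's likelihood at the observed value:
  p_I = 0.12·(1−0.12)^6 = 0.12·0.464404 = 0.0557285
  p_II = 0.57·(1−0.57)^6 = 0.57·0.00632136 = 0.00360318
  p_III = 0.65·(1−0.65)^6 = 0.65·0.00183827 = 0.00119487
Weight by the priors:
  π_I·p_I = 0.50 × 0.0557285 = 0.0278642
  π_II·p_II = 0.40 × 0.00360318 = 0.00144127
  π_III·p_III = 0.10 × 0.00119487 = 0.000119487
Marginal: 0.0278642 + 0.00144127 + 0.000119487 = 0.029425
P(Group I | data) ≈ 0.9470

0.9470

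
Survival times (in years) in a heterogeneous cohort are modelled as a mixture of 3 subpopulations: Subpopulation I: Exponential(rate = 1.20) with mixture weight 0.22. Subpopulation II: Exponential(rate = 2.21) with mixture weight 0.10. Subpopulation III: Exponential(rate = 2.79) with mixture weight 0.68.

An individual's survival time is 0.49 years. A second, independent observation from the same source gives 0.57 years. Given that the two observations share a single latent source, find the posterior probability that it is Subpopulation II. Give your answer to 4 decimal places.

P(component k | x) = π_k·f_k(x) / marginal(x), where marginal(x) = Σ_j π_j·f_j(x).
Since both observations come from the same component, the likelihood for component k is f_k(x₁)·f_k(x₂).
  L_I = [0.666524] × [0.605513] = 0.40359
  L_II = [0.748333] × [0.627063] = 0.469252
  L_III = [0.711017] × [0.568782] = 0.404414
Multiply by the mixture weights:
  π_I·L_I = 0.22 × 0.40359 = 0.0887897
  π_II·L_II = 0.10 × 0.469252 = 0.0469252
  π_III·L_III = 0.68 × 0.404414 = 0.275001
Evidence: 0.0887897 + 0.0469252 + 0.275001 = 0.410716
So the posterior for Subpopulation II is 0.0469252 / 0.410716 ≈ 0.1143.

0.1143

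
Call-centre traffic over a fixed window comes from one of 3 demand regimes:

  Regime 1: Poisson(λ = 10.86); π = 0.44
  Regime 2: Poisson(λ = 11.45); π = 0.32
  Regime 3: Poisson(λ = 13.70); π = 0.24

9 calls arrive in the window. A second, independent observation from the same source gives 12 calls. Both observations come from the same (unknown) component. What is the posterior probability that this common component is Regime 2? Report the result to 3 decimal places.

By Bayes' theorem, P(k | x) = π_k f_k(x) / Σ_j π_j f_j(x).
Since both observations come from the same component, the likelihood for component k is f_k(x₁)·f_k(x₂).
  L_1 = [0.111242] × [0.10794] = 0.0120074
  L_2 = [0.0992692] × [0.11289] = 0.0112065
  L_3 = [0.0525881] × [0.102441] = 0.0053872
Weight by the priors:
  π_1·L_1 = 0.44 × 0.0120074 = 0.00528327
  π_2·L_2 = 0.32 × 0.0112065 = 0.00358609
  π_3·L_3 = 0.24 × 0.0053872 = 0.00129293
Sum: 0.00528327 + 0.00358609 + 0.00129293 = 0.0101623
Responsibility of Regime 2: 0.00358609 / 0.0101623 ≈ 0.353

0.353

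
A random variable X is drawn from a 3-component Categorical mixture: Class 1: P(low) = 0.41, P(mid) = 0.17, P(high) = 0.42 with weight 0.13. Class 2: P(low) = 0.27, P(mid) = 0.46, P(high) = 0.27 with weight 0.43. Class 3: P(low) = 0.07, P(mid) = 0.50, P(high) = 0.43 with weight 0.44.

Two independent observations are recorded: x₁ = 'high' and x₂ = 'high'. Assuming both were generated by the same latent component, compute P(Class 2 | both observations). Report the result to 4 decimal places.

0.2311

Apply Bayes' rule: the posterior for each component is proportional to its prior times its likelihood at x.
Since both observations come from the same component, the likelihood for component k is f_k(x₁)·f_k(x₂).
  p_1 = [P(high | comp) = 0.42] × [0.42] = 0.1764
  p_2 = [P(high | comp) = 0.27] × [0.27] = 0.0729
  p_3 = [P(high | comp) = 0.43] × [0.43] = 0.1849
Prior × likelihood for each component:
  π_1·p_1 = 0.13 × 0.1764 = 0.022932
  π_2·p_2 = 0.43 × 0.0729 = 0.031347
  π_3·p_3 = 0.44 × 0.1849 = 0.081356
Marginal: 0.022932 + 0.031347 + 0.081356 = 0.135635
So the posterior for Class 2 is 0.031347 / 0.135635 ≈ 0.2311.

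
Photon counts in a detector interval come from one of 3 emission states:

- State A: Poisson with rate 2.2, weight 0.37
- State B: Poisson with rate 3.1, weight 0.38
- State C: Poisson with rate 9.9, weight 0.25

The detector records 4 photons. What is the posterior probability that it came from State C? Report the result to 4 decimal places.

Apply Bayes' rule: the posterior for each component is proportional to its prior times its likelihood at x.
Poisson probabilities:
  p_A = e^(−2.2)·2.2^4/4! = 0.108151
  p_B = e^(−3.1)·3.1^4/4! = 0.17335
  p_C = e^(−9.9)·9.9^4/4! = 0.0200823
Unnormalised posteriors:
  w_A·p_A = 0.37 × 0.108151 = 0.040016
  w_B·p_B = 0.38 × 0.17335 = 0.0658728
  w_C·p_C = 0.25 × 0.0200823 = 0.00502058
Evidence: 0.040016 + 0.0658728 + 0.00502058 = 0.110909
So the posterior for State C is 0.00502058 / 0.110909 ≈ 0.0453.

0.0453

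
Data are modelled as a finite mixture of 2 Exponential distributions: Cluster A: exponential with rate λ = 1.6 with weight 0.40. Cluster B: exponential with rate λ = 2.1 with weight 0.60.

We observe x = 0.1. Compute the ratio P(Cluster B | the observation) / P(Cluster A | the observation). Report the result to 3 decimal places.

1.873

The posterior odds equal the prior odds times the likelihood ratio: (w_i/w_j)·(f_i(x)/f_j(x)).
Component likelihoods at x = 0.1:
  p_A = 1.36343
  p_B = 1.70223
Odds = (0.60/0.40) × (1.70223/1.36343) = 1.5 × 1.24849 ≈ 1.873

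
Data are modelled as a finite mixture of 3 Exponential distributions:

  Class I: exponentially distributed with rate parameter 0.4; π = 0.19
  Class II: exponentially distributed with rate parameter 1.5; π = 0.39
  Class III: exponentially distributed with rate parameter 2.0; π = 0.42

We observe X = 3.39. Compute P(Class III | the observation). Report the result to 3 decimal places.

Posterior ∝ prior × likelihood, so P(k | x) ∝ P(Z=k) f_k(x); normalise over all components.
Component likelihoods at x = 3.39:
  p_I = 0.4·e^(−0.4·3.39) = 0.4·e^(−1.3560) = 0.103076
  p_II = 1.5·e^(−1.5·3.39) = 1.5·e^(−5.0850) = 0.00928333
  p_III = 2.0·e^(−2.0·3.39) = 2.0·e^(−6.7800) = 0.00227255
Unnormalised posteriors:
  P(Z=I)·p_I = 0.19 × 0.103076 = 0.0195844
  P(Z=II)·p_II = 0.39 × 0.00928333 = 0.0036205
  P(Z=III)·p_III = 0.42 × 0.00227255 = 0.000954471
Marginal: 0.0195844 + 0.0036205 + 0.000954471 = 0.0241594
Responsibility of Class III: 0.000954471 / 0.0241594 ≈ 0.040

0.040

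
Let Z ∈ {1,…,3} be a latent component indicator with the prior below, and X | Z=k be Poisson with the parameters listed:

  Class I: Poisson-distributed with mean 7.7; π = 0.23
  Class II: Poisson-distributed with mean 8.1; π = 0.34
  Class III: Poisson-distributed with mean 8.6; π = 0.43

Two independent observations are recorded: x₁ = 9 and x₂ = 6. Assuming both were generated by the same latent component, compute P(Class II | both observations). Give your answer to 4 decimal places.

By Bayes' theorem, P(k | x) = w_k f_k(x) / Σ_j w_j f_j(x).
Since both observations come from the same component, the likelihood for component k is f_k(x₁)·f_k(x₂).
  L_I = [0.118737] × [0.131082] = 0.0155643
  L_II = [0.12555] × [0.119067] = 0.0149489
  L_III = [0.130554] × [0.103449] = 0.0135057
Prior × likelihood for each component:
  w_I·L_I = 0.23 × 0.0155643 = 0.0035798
  w_II·L_II = 0.34 × 0.0149489 = 0.00508262
  w_III·L_III = 0.43 × 0.0135057 = 0.00580744
Sum: 0.0035798 + 0.00508262 + 0.00580744 = 0.0144699
P(Class II | x₁,x₂) = 0.00508262 / 0.0144699 ≈ 0.3513

0.3513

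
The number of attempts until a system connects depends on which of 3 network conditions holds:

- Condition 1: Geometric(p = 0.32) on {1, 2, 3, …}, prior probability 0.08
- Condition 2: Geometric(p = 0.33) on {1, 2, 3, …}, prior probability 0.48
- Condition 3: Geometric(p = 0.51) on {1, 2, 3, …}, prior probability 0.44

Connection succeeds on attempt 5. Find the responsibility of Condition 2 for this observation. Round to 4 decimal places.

0.6342

Posterior ∝ prior × likelihood, so P(k | x) ∝ P(Z=k) f_k(x); normalise over all components.
Evaluate each component's likelihood at the observed value:
  p_1 = 0.0684204
  p_2 = 0.0664987
  p_3 = 0.0294005
Prior × likelihood for each component:
  P(Z=1)·p_1 = 0.08 × 0.0684204 = 0.00547363
  P(Z=2)·p_2 = 0.48 × 0.0664987 = 0.0319194
  P(Z=3)·p_3 = 0.44 × 0.0294005 = 0.0129362
Evidence: 0.00547363 + 0.0319194 + 0.0129362 = 0.0503292
P(Condition 2 | 5) = 0.0319194 / 0.0503292 ≈ 0.6342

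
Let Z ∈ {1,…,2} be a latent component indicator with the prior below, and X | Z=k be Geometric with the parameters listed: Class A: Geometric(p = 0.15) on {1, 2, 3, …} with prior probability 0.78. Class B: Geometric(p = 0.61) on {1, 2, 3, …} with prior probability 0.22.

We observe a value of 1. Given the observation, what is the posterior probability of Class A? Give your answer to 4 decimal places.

By Bayes' theorem, P(k | x) = π_k f_k(x) / Σ_j π_j f_j(x).
Component likelihoods at x = 1:
  L_A = 0.15
  L_B = 0.61
Prior × likelihood for each component:
  π_A·L_A = 0.78 × 0.15 = 0.117
  π_B·L_B = 0.22 × 0.61 = 0.1342
Denominator: 0.117 + 0.1342 = 0.2512
Responsibility of Class A: 0.117 / 0.2512 ≈ 0.4658

0.4658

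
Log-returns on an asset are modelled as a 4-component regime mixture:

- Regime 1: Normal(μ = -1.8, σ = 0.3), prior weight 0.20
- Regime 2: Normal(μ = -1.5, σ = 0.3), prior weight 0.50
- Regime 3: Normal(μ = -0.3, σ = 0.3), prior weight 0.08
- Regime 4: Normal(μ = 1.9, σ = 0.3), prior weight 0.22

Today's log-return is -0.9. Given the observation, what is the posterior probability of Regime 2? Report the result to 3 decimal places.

Posterior ∝ prior × likelihood, so P(k | x) ∝ P(Z=k) f_k(x); normalise over all components.
Evaluate each component's likelihood at the observed value:
  p_1 = (1/(0.3·√(2π)))·exp(−(-0.9−-1.8)²/(2·0.3²)) = 1.329808·exp(-4.50000) = 0.0147728
  p_2 = (1/(0.3·√(2π)))·exp(−(-0.9−-1.5)²/(2·0.3²)) = 1.329808·exp(-2.00000) = 0.17997
  p_3 = (1/(0.3·√(2π)))·exp(−(-0.9−-0.3)²/(2·0.3²)) = 1.329808·exp(-2.00000) = 0.17997
  p_4 = (1/(0.3·√(2π)))·exp(−(-0.9−1.9)²/(2·0.3²)) = 1.329808·exp(-43.55556) = 1.61381e-19
Multiply by the mixture weights:
  P(Z=1)·p_1 = 0.20 × 0.0147728 = 0.00295457
  P(Z=2)·p_2 = 0.50 × 0.17997 = 0.0899849
  P(Z=3)·p_3 = 0.08 × 0.17997 = 0.0143976
  P(Z=4)·p_4 = 0.22 × 1.61381e-19 = 3.55037e-20
Marginal: 0.00295457 + 0.0899849 + 0.0143976 + 3.55037e-20 = 0.107337
Responsibility of Regime 2: 0.0899849 / 0.107337 ≈ 0.838

0.838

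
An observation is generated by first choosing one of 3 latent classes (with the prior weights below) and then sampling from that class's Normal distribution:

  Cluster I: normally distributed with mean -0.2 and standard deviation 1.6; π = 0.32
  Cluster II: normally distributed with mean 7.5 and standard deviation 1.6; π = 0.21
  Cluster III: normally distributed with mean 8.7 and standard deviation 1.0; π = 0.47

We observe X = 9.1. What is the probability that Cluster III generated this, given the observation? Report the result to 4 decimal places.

0.8450

Posterior ∝ prior × likelihood, so P(k | x) ∝ π_k f_k(x); normalise over all components.
Normal densities:
  f_I = 1.14931e-08
  f_II = 0.151232
  f_III = 0.36827
Weight by the priors:
  π_I·f_I = 0.32 × 1.14931e-08 = 3.67779e-09
  π_II·f_II = 0.21 × 0.151232 = 0.0317587
  π_III·f_III = 0.47 × 0.36827 = 0.173087
Marginal: 3.67779e-09 + 0.0317587 + 0.173087 = 0.204846
P(Cluster III | data) ≈ 0.8450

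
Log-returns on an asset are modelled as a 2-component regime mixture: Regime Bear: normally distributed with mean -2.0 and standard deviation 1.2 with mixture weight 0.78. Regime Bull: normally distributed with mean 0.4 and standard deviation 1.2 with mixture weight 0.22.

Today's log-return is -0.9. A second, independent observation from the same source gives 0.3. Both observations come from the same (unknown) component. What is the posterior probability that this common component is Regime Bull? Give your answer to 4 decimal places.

Posterior ∝ prior × likelihood, so P(k | x) ∝ P(Z=k) f_k(x); normalise over all components.
Since both observations come from the same component, the likelihood for component k is f_k(x₁)·f_k(x₂).
  p_Bear = [0.218406] × [0.0529681] = 0.0115686
  p_Bull = [0.184877] × [0.3313] = 0.0612496
Weight by the priors:
  P(Z=Bear)·p_Bear = 0.78 × 0.0115686 = 0.00902347
  P(Z=Bull)·p_Bull = 0.22 × 0.0612496 = 0.0134749
Sum: 0.00902347 + 0.0134749 = 0.0224984
Responsibility of Regime Bull: 0.0134749 / 0.0224984 ≈ 0.5989

0.5989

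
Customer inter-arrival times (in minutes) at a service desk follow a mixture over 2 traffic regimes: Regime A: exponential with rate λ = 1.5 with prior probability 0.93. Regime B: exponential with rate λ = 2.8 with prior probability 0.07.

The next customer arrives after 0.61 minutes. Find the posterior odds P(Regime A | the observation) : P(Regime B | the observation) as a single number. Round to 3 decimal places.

Posterior odds = (π_i f_i(x)) / (π_j f_j(x)); the normalising sum cancels.
Evaluate each component's likelihood at the observed value:
  L_A = 0.600775
  L_B = 0.507438
0.558721 / 0.0355207 ≈ 15.729

15.729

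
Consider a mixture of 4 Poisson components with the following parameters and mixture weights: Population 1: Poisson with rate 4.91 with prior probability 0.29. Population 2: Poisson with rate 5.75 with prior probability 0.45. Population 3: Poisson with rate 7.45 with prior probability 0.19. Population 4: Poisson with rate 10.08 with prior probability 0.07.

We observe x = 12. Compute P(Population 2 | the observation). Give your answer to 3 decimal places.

0.214

P(component k | x) = P(Z=k)·f_k(x) / marginal(x), where marginal(x) = Σ_j P(Z=j)·f_j(x).
Evaluate each component's likelihood at the observed value:
  f_1 = 0.00302173
  f_2 = 0.00867928
  f_3 = 0.035485
  f_4 = 0.0962722
Multiply by the mixture weights:
  P(Z=1)·f_1 = 0.29 × 0.00302173 = 0.0008763
  P(Z=2)·f_2 = 0.45 × 0.00867928 = 0.00390568
  P(Z=3)·f_3 = 0.19 × 0.035485 = 0.00674214
  P(Z=4)·f_4 = 0.07 × 0.0962722 = 0.00673906
Marginal: 0.0008763 + 0.00390568 + 0.00674214 + 0.00673906 = 0.0182632
P(Population 2 | data) ≈ 0.214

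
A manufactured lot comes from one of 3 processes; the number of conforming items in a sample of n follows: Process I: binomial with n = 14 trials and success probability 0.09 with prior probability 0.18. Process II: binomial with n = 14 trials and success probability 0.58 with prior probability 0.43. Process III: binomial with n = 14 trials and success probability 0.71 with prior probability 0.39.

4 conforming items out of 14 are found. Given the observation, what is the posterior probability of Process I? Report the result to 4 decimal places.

The responsibility of component k is π_k f_k(x) divided by Σ_j π_j f_j(x).
Component likelihoods at x = 4 conforming items out of 14:
  f_I = 0.0255751
  f_II = 0.0193481
  f_III = 0.00107016
Prior × likelihood for each component:
  π_I·f_I = 0.18 × 0.0255751 = 0.00460353
  π_II·f_II = 0.43 × 0.0193481 = 0.0083197
  π_III·f_III = 0.39 × 0.00107016 = 0.000417361
Denominator: 0.00460353 + 0.0083197 + 0.000417361 = 0.0133406
P(Process I | the observation) = 0.00460353 / 0.0133406 ≈ 0.3451

0.3451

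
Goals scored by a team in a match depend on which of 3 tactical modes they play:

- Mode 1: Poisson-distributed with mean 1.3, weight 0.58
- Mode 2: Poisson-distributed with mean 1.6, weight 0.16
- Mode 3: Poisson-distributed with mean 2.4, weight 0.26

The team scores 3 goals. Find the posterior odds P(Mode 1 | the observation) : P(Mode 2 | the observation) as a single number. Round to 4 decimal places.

Posterior odds = (π_i f_i(x)) / (π_j f_j(x)); the normalising sum cancels.
Evaluate each component's likelihood at the observed value:
  L_1 = 0.0997921
  L_2 = 0.137828
  L_3 = 0.209014
0.0578794 / 0.0220525 ≈ 2.6246

2.6246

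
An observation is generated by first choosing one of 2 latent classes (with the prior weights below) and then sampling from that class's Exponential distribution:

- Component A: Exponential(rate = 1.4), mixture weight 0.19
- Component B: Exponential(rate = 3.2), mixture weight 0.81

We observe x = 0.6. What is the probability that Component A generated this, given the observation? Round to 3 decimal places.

0.232

Posterior ∝ prior × likelihood, so P(k | x) ∝ P(Z=k) f_k(x); normalise over all components.
Component likelihoods at x = 0.6:
  f_A = 0.604395
  f_B = 0.469142
Prior × likelihood for each component:
  P(Z=A)·f_A = 0.19 × 0.604395 = 0.114835
  P(Z=B)·f_B = 0.81 × 0.469142 = 0.380005
Evidence: 0.114835 + 0.380005 = 0.49484
So the posterior for Component A is 0.114835 / 0.49484 ≈ 0.232.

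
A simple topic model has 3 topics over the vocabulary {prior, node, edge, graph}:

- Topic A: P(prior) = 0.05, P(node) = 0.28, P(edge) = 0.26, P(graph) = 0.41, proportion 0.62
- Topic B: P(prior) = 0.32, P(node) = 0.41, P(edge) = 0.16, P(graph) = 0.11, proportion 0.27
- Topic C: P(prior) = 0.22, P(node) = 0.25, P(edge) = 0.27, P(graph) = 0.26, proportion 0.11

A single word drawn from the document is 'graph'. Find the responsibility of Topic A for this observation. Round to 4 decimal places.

Apply Bayes' rule: the posterior for each component is proportional to its prior times its likelihood at x.
Evaluate each component's likelihood at the observed value:
  f_A = P(graph | comp) = 0.41
  f_B = P(graph | comp) = 0.11
  f_C = P(graph | comp) = 0.26
Weight by the priors:
  P(Z=A)·f_A = 0.62 × 0.41 = 0.2542
  P(Z=B)·f_B = 0.27 × 0.11 = 0.0297
  P(Z=C)·f_C = 0.11 × 0.26 = 0.0286
Marginal: 0.2542 + 0.0297 + 0.0286 = 0.3125
So the posterior for Topic A is 0.2542 / 0.3125 ≈ 0.8134.

0.8134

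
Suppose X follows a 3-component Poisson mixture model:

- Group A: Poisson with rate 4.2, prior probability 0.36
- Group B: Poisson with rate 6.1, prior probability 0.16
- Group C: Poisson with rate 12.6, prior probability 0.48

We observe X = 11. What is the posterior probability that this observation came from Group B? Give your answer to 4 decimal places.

0.0693

Posterior ∝ prior × likelihood, so P(k | x) ∝ π_k f_k(x); normalise over all components.
Evaluate each component's likelihood at the observed value:
  p_A = 0.00269494
  p_B = 0.0244498
  p_C = 0.107352
Prior × likelihood for each component:
  π_A·p_A = 0.36 × 0.00269494 = 0.00097018
  π_B·p_B = 0.16 × 0.0244498 = 0.00391198
  π_C·p_C = 0.48 × 0.107352 = 0.0515289
Normaliser: 0.00097018 + 0.00391198 + 0.0515289 = 0.0564111
Responsibility of Group B: 0.00391198 / 0.0564111 ≈ 0.0693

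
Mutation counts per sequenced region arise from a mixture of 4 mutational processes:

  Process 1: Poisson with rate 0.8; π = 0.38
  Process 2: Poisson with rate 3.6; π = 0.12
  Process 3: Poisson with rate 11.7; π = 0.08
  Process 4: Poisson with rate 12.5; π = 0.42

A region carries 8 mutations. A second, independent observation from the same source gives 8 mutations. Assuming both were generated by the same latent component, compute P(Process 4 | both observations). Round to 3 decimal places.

0.734

The responsibility of component k is π_k f_k(x) divided by Σ_j π_j f_j(x).
Since both observations come from the same component, the likelihood for component k is f_k(x₁)·f_k(x₂).
  f_1 = [e^(−0.8)·0.8^8/8! = 1.86966e-06] × [1.86966e-06] = 3.49565e-12
  f_2 = [e^(−3.6)·3.6^8/8! = 0.0191179] × [0.0191179] = 0.000365493
  f_3 = [e^(−11.7)·11.7^8/8! = 0.0722306] × [0.0722306] = 0.00521725
  f_4 = [e^(−12.5)·12.5^8/8! = 0.0550907] × [0.0550907] = 0.00303499
Weight by the priors:
  π_1·f_1 = 0.38 × 3.49565e-12 = 1.32835e-12
  π_2·f_2 = 0.12 × 0.000365493 = 4.38591e-05
  π_3·f_3 = 0.08 × 0.00521725 = 0.00041738
  π_4·f_4 = 0.42 × 0.00303499 = 0.0012747
Marginal: 1.32835e-12 + 4.38591e-05 + 0.00041738 + 0.0012747 = 0.00173593
P(Process 4 | x₁, x₂) = 0.0012747 / 0.00173593 ≈ 0.734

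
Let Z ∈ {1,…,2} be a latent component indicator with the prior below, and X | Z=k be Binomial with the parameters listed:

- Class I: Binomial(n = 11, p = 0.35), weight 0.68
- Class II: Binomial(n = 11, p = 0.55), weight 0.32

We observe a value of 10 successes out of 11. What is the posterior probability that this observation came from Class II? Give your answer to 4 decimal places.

P(component k | x) = π_k·f_k(x) / marginal(x), where marginal(x) = Σ_j π_j·f_j(x).
Binomial probabilities:
  L_I = 0.000197236
  L_II = 0.0125381
Weight by the priors:
  π_I·L_I = 0.68 × 0.000197236 = 0.000134121
  π_II·L_II = 0.32 × 0.0125381 = 0.0040122
Normaliser: 0.000134121 + 0.0040122 = 0.00414632
P(Class II | 10 successes out of 11) = 0.0040122 / 0.00414632 ≈ 0.9677

0.9677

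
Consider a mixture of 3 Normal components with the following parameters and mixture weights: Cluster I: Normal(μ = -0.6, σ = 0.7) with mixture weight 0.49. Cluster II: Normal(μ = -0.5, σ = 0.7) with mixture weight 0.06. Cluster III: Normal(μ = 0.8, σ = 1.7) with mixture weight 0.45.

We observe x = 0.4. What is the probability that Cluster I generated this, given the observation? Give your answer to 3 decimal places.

0.461

The responsibility of component k is π_k f_k(x) divided by Σ_j π_j f_j(x).
Evaluate each component's likelihood at the observed value:
  p_I = 0.205426
  p_II = 0.249376
  p_III = 0.228265
Weight by the priors:
  π_I·p_I = 0.49 × 0.205426 = 0.100659
  π_II·p_II = 0.06 × 0.249376 = 0.0149625
  π_III·p_III = 0.45 × 0.228265 = 0.102719
Sum: 0.100659 + 0.0149625 + 0.102719 = 0.21834
P(Cluster I | 0.4) ≈ 0.461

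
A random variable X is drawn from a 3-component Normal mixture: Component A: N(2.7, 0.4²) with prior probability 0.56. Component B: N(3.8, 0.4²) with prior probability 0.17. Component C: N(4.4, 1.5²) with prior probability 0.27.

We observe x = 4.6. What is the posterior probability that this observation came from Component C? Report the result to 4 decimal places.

Apply Bayes' rule: the posterior for each component is proportional to its prior times its likelihood at x.
Normal densities:
  f_A = 1.25738e-05
  f_B = 0.134977
  f_C = 0.263608
Multiply by the mixture weights:
  π_A·f_A = 0.56 × 1.25738e-05 = 7.04131e-06
  π_B·f_B = 0.17 × 0.134977 = 0.0229462
  π_C·f_C = 0.27 × 0.263608 = 0.0711741
Normaliser: 7.04131e-06 + 0.0229462 + 0.0711741 = 0.0941273
P(Component C | the observation) = 0.0711741 / 0.0941273 ≈ 0.7561

0.7561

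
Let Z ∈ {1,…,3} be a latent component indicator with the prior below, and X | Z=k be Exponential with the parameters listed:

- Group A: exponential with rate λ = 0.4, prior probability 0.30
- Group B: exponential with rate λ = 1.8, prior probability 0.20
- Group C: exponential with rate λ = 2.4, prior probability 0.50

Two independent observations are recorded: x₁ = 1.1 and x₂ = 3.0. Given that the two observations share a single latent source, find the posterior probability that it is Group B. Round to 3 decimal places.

P(component k | x) = π_k·f_k(x) / marginal(x), where marginal(x) = Σ_j π_j·f_j(x).
Since both observations come from the same component, the likelihood for component k is f_k(x₁)·f_k(x₂).
  L_A = [0.257615] × [0.120478] = 0.0310368
  L_B = [0.248525] × [0.00812985] = 0.00202047
  L_C = [0.171267] × [0.00179181] = 0.000306877
Unnormalised posteriors:
  π_A·L_A = 0.30 × 0.0310368 = 0.00931104
  π_B·L_B = 0.20 × 0.00202047 = 0.000404093
  π_C·L_C = 0.50 × 0.000306877 = 0.000153439
Normaliser: 0.00931104 + 0.000404093 + 0.000153439 = 0.00986857
So the posterior for Group B is 0.000404093 / 0.00986857 ≈ 0.041.

0.041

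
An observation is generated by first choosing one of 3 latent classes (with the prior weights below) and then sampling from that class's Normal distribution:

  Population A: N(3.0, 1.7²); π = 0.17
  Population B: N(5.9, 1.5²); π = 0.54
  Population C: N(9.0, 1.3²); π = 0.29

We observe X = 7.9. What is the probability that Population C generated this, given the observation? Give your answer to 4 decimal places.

By Bayes' theorem, P(k | x) = π_k f_k(x) / Σ_j π_j f_j(x).
Component likelihoods at x = 7.9:
  f_A = (1/(1.7·√(2π)))·exp(−(7.9−3.0)²/(2·1.7²)) = 0.234672·exp(-4.15398) = 0.00368477
  f_B = (1/(1.5·√(2π)))·exp(−(7.9−5.9)²/(2·1.5²)) = 0.265962·exp(-0.88889) = 0.10934
  f_C = (1/(1.3·√(2π)))·exp(−(7.9−9.0)²/(2·1.3²)) = 0.306879·exp(-0.35799) = 0.214533
Weight by the priors:
  π_A·f_A = 0.17 × 0.00368477 = 0.000626412
  π_B·f_B = 0.54 × 0.10934 = 0.0590436
  π_C·f_C = 0.29 × 0.214533 = 0.0622146
Normaliser: 0.000626412 + 0.0590436 + 0.0622146 = 0.121885
So the posterior for Population C is 0.0622146 / 0.121885 ≈ 0.5104.

0.5104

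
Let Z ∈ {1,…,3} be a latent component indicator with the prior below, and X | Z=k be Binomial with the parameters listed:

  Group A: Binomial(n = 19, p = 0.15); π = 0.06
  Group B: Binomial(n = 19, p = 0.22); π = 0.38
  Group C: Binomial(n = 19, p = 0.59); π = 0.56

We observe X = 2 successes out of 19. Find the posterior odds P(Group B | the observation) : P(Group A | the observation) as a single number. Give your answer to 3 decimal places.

Posterior odds = (w_i f_i(x)) / (w_j f_j(x)); the normalising sum cancels.
Component likelihoods at x = 2 successes out of 19:
  p_A = C(19,2)·0.15^2·0.85^17 = 171·0.0225·0.0631134 = 0.242829
  p_B = C(19,2)·0.22^2·0.78^17 = 171·0.0484·0.0146423 = 0.121185
  p_C = C(19,2)·0.59^2·0.41^17 = 171·0.3481·2.61412e-07 = 1.55606e-05
Posterior odds = (w_B·p_B) / (w_A·p_A) = (0.38·0.121185) / (0.06·0.242829) = 0.0460504 / 0.0145697 ≈ 3.161

3.161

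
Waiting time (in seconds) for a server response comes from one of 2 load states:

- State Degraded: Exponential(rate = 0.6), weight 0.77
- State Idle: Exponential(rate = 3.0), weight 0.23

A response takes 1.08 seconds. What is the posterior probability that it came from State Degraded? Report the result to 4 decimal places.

P(component k | x) = P(Z=k)·f_k(x) / marginal(x), where marginal(x) = Σ_j P(Z=j)·f_j(x).
Component likelihoods at x = 1.08 seconds:
  p_Degraded = 0.313855
  p_Idle = 0.117492
Multiply by the mixture weights:
  P(Z=Degraded)·p_Degraded = 0.77 × 0.313855 = 0.241668
  P(Z=Idle)·p_Idle = 0.23 × 0.117492 = 0.0270231
Marginal: 0.241668 + 0.0270231 = 0.268691
Responsibility of State Degraded: 0.241668 / 0.268691 ≈ 0.8994

0.8994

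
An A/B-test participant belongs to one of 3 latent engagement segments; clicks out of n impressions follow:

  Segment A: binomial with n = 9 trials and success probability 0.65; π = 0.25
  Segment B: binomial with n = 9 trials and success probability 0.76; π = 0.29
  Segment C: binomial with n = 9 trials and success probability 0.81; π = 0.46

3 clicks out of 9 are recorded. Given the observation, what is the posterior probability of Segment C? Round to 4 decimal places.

0.0710

Apply Bayes' rule: the posterior for each component is proportional to its prior times its likelihood at x.
Binomial probabilities:
  f_A = C(9,3)·0.65^3·0.35^6 = 84·0.274625·0.00183827 = 0.042406
  f_B = C(9,3)·0.76^3·0.24^6 = 84·0.438976·0.000191103 = 0.00704673
  f_C = C(9,3)·0.81^3·0.19^6 = 84·0.531441·4.70459e-05 = 0.00210018
Prior × likelihood for each component:
  P(Z=A)·f_A = 0.25 × 0.042406 = 0.0106015
  P(Z=B)·f_B = 0.29 × 0.00704673 = 0.00204355
  P(Z=C)·f_C = 0.46 × 0.00210018 = 0.000966082
Marginal: 0.0106015 + 0.00204355 + 0.000966082 = 0.0136111
So the posterior for Segment C is 0.000966082 / 0.0136111 ≈ 0.0710.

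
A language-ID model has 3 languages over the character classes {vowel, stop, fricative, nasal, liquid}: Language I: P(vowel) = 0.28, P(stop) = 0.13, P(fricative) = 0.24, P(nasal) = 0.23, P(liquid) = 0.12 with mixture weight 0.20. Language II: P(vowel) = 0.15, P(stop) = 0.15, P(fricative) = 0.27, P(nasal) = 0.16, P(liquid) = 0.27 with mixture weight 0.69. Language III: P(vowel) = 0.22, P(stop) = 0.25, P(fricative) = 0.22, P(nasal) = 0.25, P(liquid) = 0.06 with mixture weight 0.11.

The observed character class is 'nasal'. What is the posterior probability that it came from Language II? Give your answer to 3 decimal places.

Posterior ∝ prior × likelihood, so P(k | x) ∝ π_k f_k(x); normalise over all components.
Evaluate each component's likelihood at the observed value:
  p_I = P(nasal | comp) = 0.23
  p_II = P(nasal | comp) = 0.16
  p_III = P(nasal | comp) = 0.25
Unnormalised posteriors:
  π_I·p_I = 0.20 × 0.23 = 0.046
  π_II·p_II = 0.69 × 0.16 = 0.1104
  π_III·p_III = 0.11 × 0.25 = 0.0275
Marginal: 0.046 + 0.1104 + 0.0275 = 0.1839
So the posterior for Language II is 0.1104 / 0.1839 ≈ 0.600.

0.600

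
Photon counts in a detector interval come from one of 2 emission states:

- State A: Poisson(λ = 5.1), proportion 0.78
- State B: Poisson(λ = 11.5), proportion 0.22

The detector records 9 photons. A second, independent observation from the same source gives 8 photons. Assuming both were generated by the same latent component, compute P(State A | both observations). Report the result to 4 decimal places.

P(component k | x) = P(Z=k)·f_k(x) / marginal(x), where marginal(x) = Σ_j P(Z=j)·f_j(x).
Since both observations come from the same component, the likelihood for component k is f_k(x₁)·f_k(x₂).
  L_A = [0.0392163] × [0.0692052] = 0.00271397
  L_B = [0.0982044] × [0.0768556] = 0.00754756
Unnormalised posteriors:
  P(Z=A)·L_A = 0.78 × 0.00271397 = 0.0021169
  P(Z=B)·L_B = 0.22 × 0.00754756 = 0.00166046
Normaliser: 0.0021169 + 0.00166046 = 0.00377736
So the posterior for State A is 0.0021169 / 0.00377736 ≈ 0.5604.

0.5604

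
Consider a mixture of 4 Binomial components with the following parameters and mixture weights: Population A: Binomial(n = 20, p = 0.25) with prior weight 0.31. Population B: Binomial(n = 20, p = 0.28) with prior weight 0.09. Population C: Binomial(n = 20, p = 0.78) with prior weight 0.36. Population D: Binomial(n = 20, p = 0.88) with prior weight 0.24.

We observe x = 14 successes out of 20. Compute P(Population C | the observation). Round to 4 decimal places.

0.9129

Posterior ∝ prior × likelihood, so P(k | x) ∝ π_k f_k(x); normalise over all components.
Component likelihoods at x = 14 successes out of 20:
  p_A = C(20,14)·0.25^14·0.75^6 = 38760·3.72529e-09·0.177979 = 2.56987e-05
  p_B = C(20,14)·0.28^14·0.72^6 = 38760·1.82059e-08·0.139314 = 9.83085e-05
  p_C = C(20,14)·0.78^14·0.22^6 = 38760·0.0308549·0.00011338 = 0.135595
  p_D = C(20,14)·0.88^14·0.12^6 = 38760·0.167016·2.98598e-06 = 0.0193299
Unnormalised posteriors:
  π_A·p_A = 0.31 × 2.56987e-05 = 7.9666e-06
  π_B·p_B = 0.09 × 9.83085e-05 = 8.84777e-06
  π_C·p_C = 0.36 × 0.135595 = 0.0488143
  π_D·p_D = 0.24 × 0.0193299 = 0.00463917
Evidence: 7.9666e-06 + 8.84777e-06 + 0.0488143 + 0.00463917 = 0.0534702
So the posterior for Population C is 0.0488143 / 0.0534702 ≈ 0.9129.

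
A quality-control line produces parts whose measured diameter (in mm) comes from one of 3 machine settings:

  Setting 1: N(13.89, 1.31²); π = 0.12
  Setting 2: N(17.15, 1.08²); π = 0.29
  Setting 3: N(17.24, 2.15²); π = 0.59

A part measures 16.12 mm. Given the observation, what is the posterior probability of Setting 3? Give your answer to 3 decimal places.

P(component k | x) = P(Z=k)·f_k(x) / marginal(x), where marginal(x) = Σ_j P(Z=j)·f_j(x).
Evaluate each component's likelihood at the observed value:
  p_1 = (1/(1.31·√(2π)))·exp(−(16.12−13.89)²/(2·1.31²)) = 0.304536·exp(-1.44890) = 0.071514
  p_2 = (1/(1.08·√(2π)))·exp(−(16.12−17.15)²/(2·1.08²)) = 0.369391·exp(-0.45478) = 0.234412
  p_3 = (1/(2.15·√(2π)))·exp(−(16.12−17.24)²/(2·2.15²)) = 0.185555·exp(-0.13568) = 0.162011
Prior × likelihood for each component:
  P(Z=1)·p_1 = 0.12 × 0.071514 = 0.00858169
  P(Z=2)·p_2 = 0.29 × 0.234412 = 0.0679795
  P(Z=3)·p_3 = 0.59 × 0.162011 = 0.0955865
Sum: 0.00858169 + 0.0679795 + 0.0955865 = 0.172148
P(Setting 3 | 16.12 mm) = 0.0955865 / 0.172148 ≈ 0.555

0.555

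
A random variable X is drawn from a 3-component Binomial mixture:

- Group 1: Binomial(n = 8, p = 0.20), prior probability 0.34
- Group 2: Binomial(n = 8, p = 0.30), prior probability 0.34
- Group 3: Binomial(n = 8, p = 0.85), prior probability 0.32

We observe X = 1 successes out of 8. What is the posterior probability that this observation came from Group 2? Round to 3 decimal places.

By Bayes' theorem, P(k | x) = P(Z=k) f_k(x) / Σ_j P(Z=j) f_j(x).
Component likelihoods at x = 1 successes out of 8:
  p_1 = 0.335544
  p_2 = 0.19765
  p_3 = 1.16184e-05
Multiply by the mixture weights:
  P(Z=1)·p_1 = 0.34 × 0.335544 = 0.114085
  P(Z=2)·p_2 = 0.34 × 0.19765 = 0.0672011
  P(Z=3)·p_3 = 0.32 × 1.16184e-05 = 3.7179e-06
Sum: 0.114085 + 0.0672011 + 3.7179e-06 = 0.18129
P(Group 2 | x) = 0.0672011 / 0.18129 ≈ 0.371

0.371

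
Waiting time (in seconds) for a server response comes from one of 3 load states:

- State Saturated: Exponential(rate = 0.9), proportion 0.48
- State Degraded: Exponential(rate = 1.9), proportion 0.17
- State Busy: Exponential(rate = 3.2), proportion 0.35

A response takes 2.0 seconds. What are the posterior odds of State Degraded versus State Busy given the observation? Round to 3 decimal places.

3.883

Since P(k|x) ∝ π_k f_k(x), the posterior odds are π_i f_i(x) / (π_j f_j(x)).
Component likelihoods at x = 2.0 seconds:
  L_Saturated = 0.9·e^(−0.9·2.0) = 0.9·e^(−1.8000) = 0.148769
  L_Degraded = 1.9·e^(−1.9·2.0) = 1.9·e^(−3.8000) = 0.0425045
  L_Busy = 3.2·e^(−3.2·2.0) = 3.2·e^(−6.4000) = 0.00531698
Posterior odds = (π_Degraded·L_Degraded) / (π_Busy·L_Busy) = (0.17·0.0425045) / (0.35·0.00531698) = 0.00722576 / 0.00186094 ≈ 3.883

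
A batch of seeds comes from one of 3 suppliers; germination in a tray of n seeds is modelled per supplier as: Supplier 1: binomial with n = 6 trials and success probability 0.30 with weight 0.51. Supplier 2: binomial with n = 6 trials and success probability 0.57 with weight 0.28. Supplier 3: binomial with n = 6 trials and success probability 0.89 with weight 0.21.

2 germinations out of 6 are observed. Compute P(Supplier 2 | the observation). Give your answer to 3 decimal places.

0.220

The responsibility of component k is P(Z=k) f_k(x) divided by Σ_j P(Z=j) f_j(x).
Component likelihoods at x = 2 germinations out of 6:
  L_1 = C(6,2)·0.30^2·0.70^4 = 15·0.09·0.2401 = 0.324135
  L_2 = C(6,2)·0.57^2·0.43^4 = 15·0.3249·0.034188 = 0.166615
  L_3 = C(6,2)·0.89^2·0.11^4 = 15·0.7921·0.00014641 = 0.00173957
Weight by the priors:
  P(Z=1)·L_1 = 0.51 × 0.324135 = 0.165309
  P(Z=2)·L_2 = 0.28 × 0.166615 = 0.0466523
  P(Z=3)·L_3 = 0.21 × 0.00173957 = 0.00036531
Marginal: 0.165309 + 0.0466523 + 0.00036531 = 0.212326
P(Supplier 2 | x) ≈ 0.220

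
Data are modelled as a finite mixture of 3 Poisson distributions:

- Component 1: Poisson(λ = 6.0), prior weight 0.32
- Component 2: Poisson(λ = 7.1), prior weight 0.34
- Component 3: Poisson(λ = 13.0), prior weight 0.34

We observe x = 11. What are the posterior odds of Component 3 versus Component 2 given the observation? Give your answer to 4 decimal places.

Only the two components matter; the odds are (π_i f_i(x)) / (π_j f_j(x)).
Poisson probabilities:
  L_1 = e^(−6.0)·6.0^11/11! = 0.022529
  L_2 = e^(−7.1)·7.1^11/11! = 0.0477744
  L_3 = e^(−13.0)·13.0^11/11! = 0.101483
0.0345042 / 0.0162433 ≈ 2.1242

2.1242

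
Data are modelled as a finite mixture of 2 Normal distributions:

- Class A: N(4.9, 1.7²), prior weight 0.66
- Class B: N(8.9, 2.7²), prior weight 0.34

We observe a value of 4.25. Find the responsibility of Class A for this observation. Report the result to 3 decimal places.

Apply Bayes' rule: the posterior for each component is proportional to its prior times its likelihood at x.
Normal densities:
  f_A = (1/(1.7·√(2π)))·exp(−(4.25−4.9)²/(2·1.7²)) = 0.234672·exp(-0.07310) = 0.21813
  f_B = (1/(2.7·√(2π)))·exp(−(4.25−8.9)²/(2·2.7²)) = 0.147756·exp(-1.48302) = 0.0335333
Weight by the priors:
  P(Z=A)·f_A = 0.66 × 0.21813 = 0.143966
  P(Z=B)·f_B = 0.34 × 0.0335333 = 0.0114013
Denominator: 0.143966 + 0.0114013 = 0.155367
P(Class A | x) ≈ 0.927

0.927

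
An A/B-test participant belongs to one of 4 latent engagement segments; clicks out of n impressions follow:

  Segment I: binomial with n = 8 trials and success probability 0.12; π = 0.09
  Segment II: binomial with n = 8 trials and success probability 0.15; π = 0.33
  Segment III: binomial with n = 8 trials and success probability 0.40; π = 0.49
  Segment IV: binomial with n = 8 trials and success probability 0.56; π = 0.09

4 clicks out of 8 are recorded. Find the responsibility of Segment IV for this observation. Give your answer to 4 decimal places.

0.1614

P(component k | x) = π_k·f_k(x) / marginal(x), where marginal(x) = Σ_j π_j·f_j(x).
Evaluate each component's likelihood at the observed value:
  L_I = 0.0087047
  L_II = 0.0184986
  L_III = 0.232243
  L_IV = 0.258024
Weight by the priors:
  π_I·L_I = 0.09 × 0.0087047 = 0.000783423
  π_II·L_II = 0.33 × 0.0184986 = 0.00610454
  π_III·L_III = 0.49 × 0.232243 = 0.113799
  π_IV·L_IV = 0.09 × 0.258024 = 0.0232222
Sum: 0.000783423 + 0.00610454 + 0.113799 + 0.0232222 = 0.143909
Responsibility of Segment IV: 0.0232222 / 0.143909 ≈ 0.1614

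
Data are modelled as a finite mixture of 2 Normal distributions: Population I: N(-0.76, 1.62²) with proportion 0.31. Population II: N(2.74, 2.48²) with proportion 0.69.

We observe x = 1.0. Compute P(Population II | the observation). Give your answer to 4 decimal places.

0.6722

P(component k | x) = w_k·f_k(x) / marginal(x), where marginal(x) = Σ_j w_j·f_j(x).
Component likelihoods at x = 1.0:
  p_I = (1/(1.62·√(2π)))·exp(−(1.0−-0.76)²/(2·1.62²)) = 0.246261·exp(-0.59015) = 0.136488
  p_II = (1/(2.48·√(2π)))·exp(−(1.0−2.74)²/(2·2.48²)) = 0.160864·exp(-0.24613) = 0.125767
Multiply by the mixture weights:
  w_I·p_I = 0.31 × 0.136488 = 0.0423113
  w_II·p_II = 0.69 × 0.125767 = 0.086779
Evidence: 0.0423113 + 0.086779 = 0.12909
P(Population II | data) ≈ 0.6722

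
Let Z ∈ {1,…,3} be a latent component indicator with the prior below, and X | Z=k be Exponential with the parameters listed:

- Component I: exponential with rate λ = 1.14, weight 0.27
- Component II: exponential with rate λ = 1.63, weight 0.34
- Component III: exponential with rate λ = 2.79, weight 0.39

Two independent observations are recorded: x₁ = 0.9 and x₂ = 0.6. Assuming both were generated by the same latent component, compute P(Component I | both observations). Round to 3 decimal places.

0.338

The responsibility of component k is P(Z=k) f_k(x) divided by Σ_j P(Z=j) f_j(x).
Since both observations come from the same component, the likelihood for component k is f_k(x₁)·f_k(x₂).
  f_I = [1.14·e^(−1.14·0.9) = 1.14·e^(−1.0260) = 0.408619] × [0.575238] = 0.235053
  f_II = [1.63·e^(−1.63·0.9) = 1.63·e^(−1.4670) = 0.375905] × [0.612982] = 0.230423
  f_III = [2.79·e^(−2.79·0.9) = 2.79·e^(−2.5110) = 0.226512] × [0.523113] = 0.118491
Unnormalised posteriors:
  P(Z=I)·f_I = 0.27 × 0.235053 = 0.0634644
  P(Z=II)·f_II = 0.34 × 0.230423 = 0.0783437
  P(Z=III)·f_III = 0.39 × 0.118491 = 0.0462116
Normaliser: 0.0634644 + 0.0783437 + 0.0462116 = 0.18802
So the posterior for Component I is 0.0634644 / 0.18802 ≈ 0.338.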